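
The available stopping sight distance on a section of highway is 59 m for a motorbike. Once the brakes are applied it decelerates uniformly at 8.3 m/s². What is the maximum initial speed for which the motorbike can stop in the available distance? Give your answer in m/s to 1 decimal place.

v²/(2a) = d ⇒ v = √(2 × 8.300 × 59) = √979.40 = 31.2954 m/s.

Maximum speed ≈ 31.3 m/s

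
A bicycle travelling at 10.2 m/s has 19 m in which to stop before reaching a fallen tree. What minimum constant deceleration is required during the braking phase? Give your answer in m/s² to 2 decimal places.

v² = 2a·d ⇒ a = v²/(2d) = 10.2000² / (2 × 19.000) = 104.040 / 38.000 = 2.7379 m/s².

Required deceleration ≈ 2.74 m/s²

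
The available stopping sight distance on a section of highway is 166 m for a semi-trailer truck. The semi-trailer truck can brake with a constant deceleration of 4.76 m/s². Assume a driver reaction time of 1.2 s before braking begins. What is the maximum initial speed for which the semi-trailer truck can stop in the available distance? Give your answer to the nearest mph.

Stopping distance: v·t_r + v²/(2a) = 166 with t_r = 1.2 s and a = 4.760 m/s².
So v² + 11.424 v − 1580.32 = 0.
Positive root: v = −a·t_r + √((a·t_r)² + 2a·d) = −5.712 + √(32.627 + 1580.32) = 34.4495 m/s.
34.4495 m/s ÷ 0.44704 = 77.061 mph.

Maximum speed ≈ 77 mph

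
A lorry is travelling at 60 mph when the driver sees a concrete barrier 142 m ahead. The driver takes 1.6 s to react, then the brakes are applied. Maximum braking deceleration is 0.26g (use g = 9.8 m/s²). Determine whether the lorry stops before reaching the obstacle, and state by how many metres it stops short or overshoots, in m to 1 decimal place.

60 mph × 0.44704 = 26.8224 m/s.
a = 0.26 × 9.8 = 2.548 m/s².
Reaction distance = 26.8224 × 1.6 = 42.916 m.
Braking distance = v²/(2a) = 719.441 / 5.096 = 141.178 m.
Total stopping distance = 42.916 + 141.178 = 184.094 m, vs 142 m available — it cannot stop in time and overshoots by 184.094 − 142 = 42.094 m.

No — it overshoots by 42.1 m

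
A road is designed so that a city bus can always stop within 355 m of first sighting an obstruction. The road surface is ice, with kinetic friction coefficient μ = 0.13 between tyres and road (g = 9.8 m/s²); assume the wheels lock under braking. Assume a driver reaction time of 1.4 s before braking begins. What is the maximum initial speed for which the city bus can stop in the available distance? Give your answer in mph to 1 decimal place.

Maximum speed ≈ 63.4 mph

a = μg = 0.13 × 9.8 = 1.274 m/s².
Stopping distance: v·t_r + v²/(2a) = 355 with t_r = 1.4 s and a = 1.274 m/s².
So v² + 3.567 v − 904.54 = 0.
Positive root: v = −a·t_r + √((a·t_r)² + 2a·d) = −1.784 + √(3.183 + 904.54) = 28.3444 m/s.
28.3444 m/s ÷ 0.44704 = 63.405 mph.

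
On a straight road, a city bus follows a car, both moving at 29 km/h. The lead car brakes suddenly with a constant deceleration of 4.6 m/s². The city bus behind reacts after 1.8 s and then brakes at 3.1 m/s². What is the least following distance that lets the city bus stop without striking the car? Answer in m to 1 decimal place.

29 km/h ÷ 3.6 = 8.0556 m/s.
Leader travels v²/(2a_L) = 64.893 / 9.200 = 7.054 m before stopping.
Follower covers v·t_r = 8.0556 × 1.8 = 14.500 m while reacting, then v²/(2a_F) = 64.893 / 6.200 = 10.467 m while braking, for a total of 14.500 + 10.467 = 24.967 m.
Since a_F ≤ a_L and the follower starts braking later, the follower is never slower than the leader, so the closest approach is when both have stopped.
Minimum gap = 24.967 − 7.054 = 17.913 m.

Minimum gap ≈ 17.9 m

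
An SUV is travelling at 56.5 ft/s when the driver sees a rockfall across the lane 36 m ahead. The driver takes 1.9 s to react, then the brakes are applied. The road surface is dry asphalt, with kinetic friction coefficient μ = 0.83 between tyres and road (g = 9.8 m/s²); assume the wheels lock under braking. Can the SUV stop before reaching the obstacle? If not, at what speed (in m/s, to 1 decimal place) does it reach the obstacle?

56.5 ft/s × 0.3048 = 17.2212 m/s.
a = μg = 0.83 × 9.8 = 8.134 m/s².
Reaction distance = 17.2212 × 1.9 = 32.720 m.
Braking distance needed to stop: v²/(2a) = 296.570 / 16.268 = 18.230 m, so total needed = 32.720 + 18.230 = 50.950 m > 36 m — it cannot stop.
Distance remaining when braking begins: 36 − 32.720 = 3.280 m.
v² = v₀² − 2a·d = 296.570 − 2 × 8.134 × 3.280 = 243.211 m²/s².
v = √243.211 = 15.595 m/s.

No — it strikes the obstacle at 15.6 m/s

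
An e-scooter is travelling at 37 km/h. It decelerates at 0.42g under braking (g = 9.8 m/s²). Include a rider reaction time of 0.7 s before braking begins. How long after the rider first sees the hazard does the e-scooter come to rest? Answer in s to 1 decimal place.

37 km/h ÷ 3.6 = 10.2778 m/s.
a = 0.42 × 9.8 = 4.116 m/s².
Braking time = v/a = 10.2778 / 4.116 = 2.497 s.
Total = 0.7 + 2.497 = 3.197 s.

Total time ≈ 3.2 s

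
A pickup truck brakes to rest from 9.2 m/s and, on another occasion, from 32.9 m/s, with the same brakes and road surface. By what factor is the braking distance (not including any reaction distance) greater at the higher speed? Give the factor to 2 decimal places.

Braking distance d = v²/(2a), so with a fixed, d ∝ v².
Factor = (32.9/9.2)² = 3.5761² = 12.7885.

Factor ≈ 12.79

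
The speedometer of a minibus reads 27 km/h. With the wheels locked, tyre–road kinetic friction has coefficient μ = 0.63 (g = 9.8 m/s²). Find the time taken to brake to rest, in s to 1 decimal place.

Braking time ≈ 1.2 s

27 km/h ÷ 3.6 = 7.5000 m/s.
a = μg = 0.63 × 9.8 = 6.174 m/s².
Braking time = v/a = 7.5000 / 6.174 = 1.215 s.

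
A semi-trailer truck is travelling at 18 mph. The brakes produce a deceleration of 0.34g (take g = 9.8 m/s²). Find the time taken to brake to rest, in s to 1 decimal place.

18 mph × 0.44704 = 8.0467 m/s.
a = 0.34 × 9.8 = 3.332 m/s².
Braking time = v/a = 8.0467 / 3.332 = 2.415 s.

Braking time ≈ 2.4 s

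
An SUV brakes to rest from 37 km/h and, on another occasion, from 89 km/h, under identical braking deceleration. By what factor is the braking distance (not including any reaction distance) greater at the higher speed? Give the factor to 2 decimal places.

Braking distance d = v²/(2a), so with a fixed, d ∝ v².
Factor = (89/37)² = 2.4054² = 5.7859.

Factor ≈ 5.79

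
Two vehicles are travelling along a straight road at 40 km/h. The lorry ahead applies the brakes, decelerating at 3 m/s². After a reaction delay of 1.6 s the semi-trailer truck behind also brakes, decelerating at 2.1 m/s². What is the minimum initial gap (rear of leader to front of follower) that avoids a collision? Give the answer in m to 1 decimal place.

Minimum gap ≈ 26.6 m

40 km/h ÷ 3.6 = 11.1111 m/s.
Leader travels v²/(2a_L) = 123.457 / 6.000 = 20.576 m before stopping.
Follower covers v·t_r = 11.1111 × 1.6 = 17.778 m while reacting, then v²/(2a_F) = 123.457 / 4.200 = 29.395 m while braking, for a total of 17.778 + 29.395 = 47.173 m.
Since a_F ≤ a_L and the follower starts braking later, the follower is never slower than the leader, so the closest approach is when both have stopped.
Minimum gap = 47.173 − 20.576 = 26.597 m.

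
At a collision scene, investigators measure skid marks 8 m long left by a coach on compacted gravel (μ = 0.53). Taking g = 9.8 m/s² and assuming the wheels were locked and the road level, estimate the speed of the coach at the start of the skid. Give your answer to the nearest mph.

Deceleration a = μg = 0.53 × 9.8 = 5.194 m/s².
v = √(2a·d) = √(2 × 5.194 × 8) = √83.104 = 9.1161 m/s.
= 9.1161 ÷ 0.44704 = 20.392 mph.

Initial speed ≈ 20 mph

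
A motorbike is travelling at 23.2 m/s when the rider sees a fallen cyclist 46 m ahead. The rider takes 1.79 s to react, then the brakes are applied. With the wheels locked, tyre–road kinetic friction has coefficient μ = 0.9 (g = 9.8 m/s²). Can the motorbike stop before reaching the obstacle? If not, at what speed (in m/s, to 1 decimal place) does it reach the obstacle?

No — it strikes the obstacle at 21.4 m/s

a = μg = 0.9 × 9.8 = 8.820 m/s².
Reaction distance = 23.2000 × 1.79 = 41.528 m.
Braking distance needed to stop: v²/(2a) = 538.240 / 17.640 = 30.512 m, so total needed = 41.528 + 30.512 = 72.040 m > 46 m — it cannot stop.
Distance remaining when braking begins: 46 − 41.528 = 4.472 m.
v² = v₀² − 2a·d = 538.240 − 2 × 8.820 × 4.472 = 459.354 m²/s².
v = √459.354 = 21.433 m/s.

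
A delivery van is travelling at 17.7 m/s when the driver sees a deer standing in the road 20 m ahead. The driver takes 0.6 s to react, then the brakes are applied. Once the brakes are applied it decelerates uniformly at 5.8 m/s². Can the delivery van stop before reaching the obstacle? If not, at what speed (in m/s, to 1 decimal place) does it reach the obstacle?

No — it strikes the obstacle at 14.3 m/s

Reaction distance = 17.7000 × 0.6 = 10.620 m.
Braking distance needed to stop: v²/(2a) = 313.290 / 11.600 = 27.008 m, so total needed = 10.620 + 27.008 = 37.628 m > 20 m — it cannot stop.
Distance remaining when braking begins: 20 − 10.620 = 9.380 m.
v² = v₀² − 2a·d = 313.290 − 2 × 5.800 × 9.380 = 204.482 m²/s².
v = √204.482 = 14.300 m/s.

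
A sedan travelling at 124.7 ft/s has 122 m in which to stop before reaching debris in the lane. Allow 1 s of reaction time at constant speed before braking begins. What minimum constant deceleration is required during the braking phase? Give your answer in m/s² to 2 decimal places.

124.7 ft/s × 0.3048 = 38.0086 m/s.
Distance covered during reaction = 38.0086 × 1 = 38.009 m.
Distance available for braking: 122 − 38.009 = 83.991 m.
v² = 2a·d ⇒ a = v²/(2d) = 38.0086² / (2 × 83.991) = 1444.654 / 167.982 = 8.6001 m/s².

Required deceleration ≈ 8.60 m/s²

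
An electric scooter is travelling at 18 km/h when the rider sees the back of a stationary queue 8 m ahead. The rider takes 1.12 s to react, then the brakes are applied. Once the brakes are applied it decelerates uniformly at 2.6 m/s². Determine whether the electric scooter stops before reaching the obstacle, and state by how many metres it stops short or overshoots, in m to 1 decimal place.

18 km/h ÷ 3.6 = 5.0000 m/s.
Reaction distance = 5.0000 × 1.12 = 5.600 m.
Braking distance = v²/(2a) = 25.000 / 5.200 = 4.808 m.
Total stopping distance = 5.600 + 4.808 = 10.408 m, vs 8 m available — it cannot stop in time and overshoots by 10.408 − 8 = 2.408 m.

No — it overshoots by 2.4 m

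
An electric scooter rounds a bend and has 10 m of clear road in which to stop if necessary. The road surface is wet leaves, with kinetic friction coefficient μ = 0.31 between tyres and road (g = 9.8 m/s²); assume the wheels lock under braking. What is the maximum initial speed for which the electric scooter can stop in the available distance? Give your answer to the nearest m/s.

a = μg = 0.31 × 9.8 = 3.038 m/s².
v²/(2a) = d ⇒ v = √(2 × 3.038 × 10) = √60.76 = 7.7949 m/s.

Maximum speed ≈ 8 m/s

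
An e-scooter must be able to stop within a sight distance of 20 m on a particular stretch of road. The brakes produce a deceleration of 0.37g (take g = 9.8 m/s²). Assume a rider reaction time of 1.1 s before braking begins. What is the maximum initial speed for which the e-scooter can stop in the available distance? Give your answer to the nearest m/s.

Maximum speed ≈ 9 m/s

a = 0.37 × 9.8 = 3.626 m/s².
Stopping distance: v·t_r + v²/(2a) = 20 with t_r = 1.1 s and a = 3.626 m/s².
So v² + 7.977 v − 145.04 = 0.
Positive root: v = −a·t_r + √((a·t_r)² + 2a·d) = −3.989 + √(15.912 + 145.04) = 8.6977 m/s.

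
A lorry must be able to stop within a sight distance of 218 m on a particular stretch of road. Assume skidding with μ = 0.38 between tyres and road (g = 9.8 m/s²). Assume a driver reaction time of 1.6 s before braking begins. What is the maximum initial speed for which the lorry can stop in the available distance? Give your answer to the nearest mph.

Maximum speed ≈ 78 mph

a = μg = 0.38 × 9.8 = 3.724 m/s².
Stopping distance: v·t_r + v²/(2a) = 218 with t_r = 1.6 s and a = 3.724 m/s².
So v² + 11.917 v − 1623.66 = 0.
Positive root: v = −a·t_r + √((a·t_r)² + 2a·d) = −5.958 + √(35.498 + 1623.66) = 34.7748 m/s.
34.7748 m/s ÷ 0.44704 = 77.789 mph.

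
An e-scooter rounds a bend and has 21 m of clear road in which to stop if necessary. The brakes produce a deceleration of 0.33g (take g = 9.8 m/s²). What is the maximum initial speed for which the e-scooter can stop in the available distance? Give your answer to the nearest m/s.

a = 0.33 × 9.8 = 3.234 m/s².
v²/(2a) = d ⇒ v = √(2 × 3.234 × 21) = √135.83 = 11.6546 m/s.

Maximum speed ≈ 12 m/s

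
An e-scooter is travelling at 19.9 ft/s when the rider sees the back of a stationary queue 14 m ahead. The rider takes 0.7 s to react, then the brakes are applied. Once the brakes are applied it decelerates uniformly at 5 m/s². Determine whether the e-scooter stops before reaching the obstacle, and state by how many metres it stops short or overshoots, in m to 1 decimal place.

19.9 ft/s × 0.3048 = 6.0655 m/s.
Reaction distance = 6.0655 × 0.7 = 4.246 m.
Braking distance = v²/(2a) = 36.790 / 10.000 = 3.679 m.
Total stopping distance = 4.246 + 3.679 = 7.925 m, vs 14 m available — it stops with 14 − 7.925 = 6.075 m to spare.

Yes — it stops 6.1 m short of the obstacle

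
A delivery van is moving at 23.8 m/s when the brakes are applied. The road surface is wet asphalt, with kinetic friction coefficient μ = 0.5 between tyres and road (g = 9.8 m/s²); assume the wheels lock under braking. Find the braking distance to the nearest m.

a = μg = 0.5 × 9.8 = 4.900 m/s².
Braking distance = v²/(2a) = 23.8000² / (2 × 4.900) = 566.440 / 9.800 = 57.800 m.

Braking distance ≈ 58 m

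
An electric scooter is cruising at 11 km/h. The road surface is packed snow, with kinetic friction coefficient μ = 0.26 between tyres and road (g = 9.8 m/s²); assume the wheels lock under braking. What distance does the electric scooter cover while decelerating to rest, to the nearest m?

Braking distance ≈ 2 m

11 km/h ÷ 3.6 = 3.0556 m/s.
a = μg = 0.26 × 9.8 = 2.548 m/s².
Braking distance = v²/(2a) = 3.0556² / (2 × 2.548) = 9.337 / 5.096 = 1.832 m.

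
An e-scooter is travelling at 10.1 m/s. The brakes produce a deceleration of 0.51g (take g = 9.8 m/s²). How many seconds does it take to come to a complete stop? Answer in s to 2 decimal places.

a = 0.51 × 9.8 = 4.998 m/s².
Braking time = v/a = 10.1000 / 4.998 = 2.021 s.

Braking time ≈ 2.02 s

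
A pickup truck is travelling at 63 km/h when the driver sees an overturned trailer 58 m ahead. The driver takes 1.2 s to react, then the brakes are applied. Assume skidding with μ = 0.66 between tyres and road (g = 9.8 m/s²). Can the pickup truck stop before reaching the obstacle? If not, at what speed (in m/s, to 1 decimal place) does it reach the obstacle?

63 km/h ÷ 3.6 = 17.5000 m/s.
a = μg = 0.66 × 9.8 = 6.468 m/s².
Reaction distance = 17.5000 × 1.2 = 21.000 m.
Braking distance = v²/(2a) = 306.250 / 12.936 = 23.674 m.
Total stopping distance = 21.000 + 23.674 = 44.674 m, vs 58 m available — it stops with 58 − 44.674 = 13.326 m to spare.

Yes — it stops about 13.3 m short of the obstacle, so it never reaches it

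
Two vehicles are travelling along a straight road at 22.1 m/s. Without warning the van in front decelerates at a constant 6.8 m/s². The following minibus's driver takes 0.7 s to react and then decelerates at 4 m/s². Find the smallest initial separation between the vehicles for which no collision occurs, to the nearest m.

Minimum gap ≈ 41 m

Leader travels v²/(2a_L) = 488.410 / 13.600 = 35.913 m before stopping.
Follower covers v·t_r = 22.1000 × 0.7 = 15.470 m while reacting, then v²/(2a_F) = 488.410 / 8.000 = 61.051 m while braking, for a total of 15.470 + 61.051 = 76.521 m.
Since a_F ≤ a_L and the follower starts braking later, the follower is never slower than the leader, so the closest approach is when both have stopped.
Minimum gap = 76.521 − 35.913 = 40.608 m.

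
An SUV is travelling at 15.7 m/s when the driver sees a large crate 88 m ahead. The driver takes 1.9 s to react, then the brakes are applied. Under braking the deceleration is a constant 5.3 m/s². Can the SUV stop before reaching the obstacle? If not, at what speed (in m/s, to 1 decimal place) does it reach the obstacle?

Yes — it stops about 34.9 m short of the obstacle, so it never reaches it

Reaction distance = 15.7000 × 1.9 = 29.830 m.
Braking distance = v²/(2a) = 246.490 / 10.600 = 23.254 m.
Total stopping distance = 29.830 + 23.254 = 53.084 m, vs 88 m available — it stops with 88 − 53.084 = 34.916 m to spare.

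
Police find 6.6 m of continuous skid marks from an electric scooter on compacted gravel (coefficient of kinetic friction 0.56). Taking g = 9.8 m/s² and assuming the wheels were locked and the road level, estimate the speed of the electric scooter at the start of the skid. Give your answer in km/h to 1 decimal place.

Initial speed ≈ 30.6 km/h

Deceleration a = μg = 0.56 × 9.8 = 5.488 m/s².
v = √(2a·d) = √(2 × 5.488 × 6.6) = √72.442 = 8.5113 m/s.
= 8.5113 × 3.6 = 30.641 km/h.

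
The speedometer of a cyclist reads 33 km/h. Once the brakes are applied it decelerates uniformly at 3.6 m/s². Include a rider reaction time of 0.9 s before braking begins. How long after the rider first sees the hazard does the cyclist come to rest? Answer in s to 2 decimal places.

33 km/h ÷ 3.6 = 9.1667 m/s.
Braking time = v/a = 9.1667 / 3.600 = 2.546 s.
Total = 0.9 + 2.546 = 3.446 s.

Total time ≈ 3.45 s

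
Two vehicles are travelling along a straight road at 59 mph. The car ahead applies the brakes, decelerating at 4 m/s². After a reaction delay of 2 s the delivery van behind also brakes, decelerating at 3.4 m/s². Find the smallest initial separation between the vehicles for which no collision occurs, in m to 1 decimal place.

59 mph × 0.44704 = 26.3754 m/s.
Leader travels v²/(2a_L) = 695.662 / 8.000 = 86.958 m before stopping.
Follower covers v·t_r = 26.3754 × 2 = 52.751 m while reacting, then v²/(2a_F) = 695.662 / 6.800 = 102.303 m while braking, for a total of 52.751 + 102.303 = 155.054 m.
Since a_F ≤ a_L and the follower starts braking later, the follower is never slower than the leader, so the closest approach is when both have stopped.
Minimum gap = 155.054 − 86.958 = 68.096 m.

Minimum gap ≈ 68.1 m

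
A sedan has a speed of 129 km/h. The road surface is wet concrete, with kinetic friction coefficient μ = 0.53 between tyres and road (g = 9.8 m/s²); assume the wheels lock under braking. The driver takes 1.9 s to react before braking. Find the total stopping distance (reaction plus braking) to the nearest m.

129 km/h ÷ 3.6 = 35.8333 m/s.
a = μg = 0.53 × 9.8 = 5.194 m/s².
Reaction distance = v·t_r = 35.8333 × 1.9 = 68.083 m.
Braking distance = v²/(2a) = 35.8333² / (2 × 5.194) = 1284.025 / 10.388 = 123.607 m.
Total = 68.083 + 123.607 = 191.690 m.

Total stopping distance ≈ 192 m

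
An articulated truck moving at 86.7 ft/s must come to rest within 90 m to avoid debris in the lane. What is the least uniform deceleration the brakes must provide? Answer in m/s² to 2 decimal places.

86.7 ft/s × 0.3048 = 26.4262 m/s.
v² = 2a·d ⇒ a = v²/(2d) = 26.4262² / (2 × 90.000) = 698.344 / 180.000 = 3.8797 m/s².

Required deceleration ≈ 3.88 m/s²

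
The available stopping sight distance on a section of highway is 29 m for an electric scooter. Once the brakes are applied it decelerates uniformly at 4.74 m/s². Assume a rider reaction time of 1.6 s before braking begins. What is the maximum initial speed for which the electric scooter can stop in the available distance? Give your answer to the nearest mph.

Stopping distance: v·t_r + v²/(2a) = 29 with t_r = 1.6 s and a = 4.740 m/s².
So v² + 15.168 v − 274.92 = 0.
Positive root: v = −a·t_r + √((a·t_r)² + 2a·d) = −7.584 + √(57.517 + 274.92) = 10.6489 m/s.
10.6489 m/s ÷ 0.44704 = 23.821 mph.

Maximum speed ≈ 24 mph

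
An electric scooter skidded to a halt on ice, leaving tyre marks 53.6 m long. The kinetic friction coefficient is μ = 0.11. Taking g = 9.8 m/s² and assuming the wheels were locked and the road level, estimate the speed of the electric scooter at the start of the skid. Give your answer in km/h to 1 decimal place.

Deceleration a = μg = 0.11 × 9.8 = 1.078 m/s².
v = √(2a·d) = √(2 × 1.078 × 53.6) = √115.562 = 10.7500 m/s.
= 10.7500 × 3.6 = 38.700 km/h.

Initial speed ≈ 38.7 km/h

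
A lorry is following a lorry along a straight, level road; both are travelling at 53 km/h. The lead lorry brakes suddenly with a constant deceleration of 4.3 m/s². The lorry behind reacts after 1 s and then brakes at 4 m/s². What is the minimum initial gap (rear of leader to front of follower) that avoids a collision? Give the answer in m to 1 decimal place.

Minimum gap ≈ 16.6 m

53 km/h ÷ 3.6 = 14.7222 m/s.
Leader travels v²/(2a_L) = 216.743 / 8.600 = 25.203 m before stopping.
Follower covers v·t_r = 14.7222 × 1 = 14.722 m while reacting, then v²/(2a_F) = 216.743 / 8.000 = 27.093 m while braking, for a total of 14.722 + 27.093 = 41.815 m.
Since a_F ≤ a_L and the follower starts braking later, the follower is never slower than the leader, so the closest approach is when both have stopped.
Minimum gap = 41.815 − 25.203 = 16.612 m.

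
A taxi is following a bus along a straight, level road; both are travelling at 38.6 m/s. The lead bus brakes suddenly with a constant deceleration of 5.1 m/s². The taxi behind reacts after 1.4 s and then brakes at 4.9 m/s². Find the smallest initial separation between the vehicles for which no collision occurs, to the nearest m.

Minimum gap ≈ 60 m

Leader travels v²/(2a_L) = 1489.960 / 10.200 = 146.075 m before stopping.
Follower covers v·t_r = 38.6000 × 1.4 = 54.040 m while reacting, then v²/(2a_F) = 1489.960 / 9.800 = 152.037 m while braking, for a total of 54.040 + 152.037 = 206.077 m.
Since a_F ≤ a_L and the follower starts braking later, the follower is never slower than the leader, so the closest approach is when both have stopped.
Minimum gap = 206.077 − 146.075 = 60.002 m.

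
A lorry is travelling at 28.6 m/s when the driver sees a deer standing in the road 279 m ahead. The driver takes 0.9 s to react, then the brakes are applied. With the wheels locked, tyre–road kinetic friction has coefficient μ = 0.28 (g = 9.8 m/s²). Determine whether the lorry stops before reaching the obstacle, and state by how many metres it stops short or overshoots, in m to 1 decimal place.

Yes — it stops 104.2 m short of the obstacle

a = μg = 0.28 × 9.8 = 2.744 m/s².
Reaction distance = 28.6000 × 0.9 = 25.740 m.
Braking distance = v²/(2a) = 817.960 / 5.488 = 149.045 m.
Total stopping distance = 25.740 + 149.045 = 174.785 m, vs 279 m available — it stops with 279 − 174.785 = 104.215 m to spare.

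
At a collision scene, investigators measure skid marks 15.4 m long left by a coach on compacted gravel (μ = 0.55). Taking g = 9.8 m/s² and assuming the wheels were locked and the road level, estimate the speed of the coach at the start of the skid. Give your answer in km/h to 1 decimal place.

Deceleration a = μg = 0.55 × 9.8 = 5.390 m/s².
v = √(2a·d) = √(2 × 5.390 × 15.4) = √166.012 = 12.8846 m/s.
= 12.8846 × 3.6 = 46.385 km/h.

Initial speed ≈ 46.4 km/h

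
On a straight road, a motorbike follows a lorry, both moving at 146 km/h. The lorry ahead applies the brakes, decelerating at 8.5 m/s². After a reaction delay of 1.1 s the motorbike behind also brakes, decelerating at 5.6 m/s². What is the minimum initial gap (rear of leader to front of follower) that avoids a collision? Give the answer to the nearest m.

146 km/h ÷ 3.6 = 40.5556 m/s.
Leader travels v²/(2a_L) = 1644.757 / 17.000 = 96.750 m before stopping.
Follower covers v·t_r = 40.5556 × 1.1 = 44.611 m while reacting, then v²/(2a_F) = 1644.757 / 11.200 = 146.853 m while braking, for a total of 44.611 + 146.853 = 191.464 m.
Since a_F ≤ a_L and the follower starts braking later, the follower is never slower than the leader, so the closest approach is when both have stopped.
Minimum gap = 191.464 − 96.750 = 94.714 m.

Minimum gap ≈ 95 m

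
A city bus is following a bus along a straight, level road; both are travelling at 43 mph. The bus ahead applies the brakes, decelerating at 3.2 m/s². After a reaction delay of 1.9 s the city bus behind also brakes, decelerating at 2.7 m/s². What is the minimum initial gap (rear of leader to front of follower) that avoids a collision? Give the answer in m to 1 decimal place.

43 mph × 0.44704 = 19.2227 m/s.
Leader travels v²/(2a_L) = 369.512 / 6.400 = 57.736 m before stopping.
Follower covers v·t_r = 19.2227 × 1.9 = 36.523 m while reacting, then v²/(2a_F) = 369.512 / 5.400 = 68.428 m while braking, for a total of 36.523 + 68.428 = 104.951 m.
Since a_F ≤ a_L and the follower starts braking later, the follower is never slower than the leader, so the closest approach is when both have stopped.
Minimum gap = 104.951 − 57.736 = 47.215 m.

Minimum gap ≈ 47.2 m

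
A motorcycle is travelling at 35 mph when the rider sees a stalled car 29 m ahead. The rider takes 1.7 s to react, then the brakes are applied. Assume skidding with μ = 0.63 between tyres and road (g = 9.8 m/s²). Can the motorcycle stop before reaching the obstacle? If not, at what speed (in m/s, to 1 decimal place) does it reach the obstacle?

35 mph × 0.44704 = 15.6464 m/s.
a = μg = 0.63 × 9.8 = 6.174 m/s².
Reaction distance = 15.6464 × 1.7 = 26.599 m.
Braking distance needed to stop: v²/(2a) = 244.810 / 12.348 = 19.826 m, so total needed = 26.599 + 19.826 = 46.425 m > 29 m — it cannot stop.
Distance remaining when braking begins: 29 − 26.599 = 2.401 m.
v² = v₀² − 2a·d = 244.810 − 2 × 6.174 × 2.401 = 215.162 m²/s².
v = √215.162 = 14.668 m/s.

No — it strikes the obstacle at 14.7 m/s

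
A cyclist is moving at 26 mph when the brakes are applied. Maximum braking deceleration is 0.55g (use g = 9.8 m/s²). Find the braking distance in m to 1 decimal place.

26 mph × 0.44704 = 11.6230 m/s.
a = 0.55 × 9.8 = 5.390 m/s².
Braking distance = v²/(2a) = 11.6230² / (2 × 5.390) = 135.094 / 10.780 = 12.532 m.

Braking distance ≈ 12.5 m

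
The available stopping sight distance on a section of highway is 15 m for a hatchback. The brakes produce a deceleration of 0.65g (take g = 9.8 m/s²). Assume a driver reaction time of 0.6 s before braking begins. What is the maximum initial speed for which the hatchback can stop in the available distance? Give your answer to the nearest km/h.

Maximum speed ≈ 38 km/h

a = 0.65 × 9.8 = 6.370 m/s².
Stopping distance: v·t_r + v²/(2a) = 15 with t_r = 0.6 s and a = 6.370 m/s².
So v² + 7.644 v − 191.10 = 0.
Positive root: v = −a·t_r + √((a·t_r)² + 2a·d) = −3.822 + √(14.608 + 191.10) = 10.5205 m/s.
10.5205 m/s × 3.6 = 37.874 km/h.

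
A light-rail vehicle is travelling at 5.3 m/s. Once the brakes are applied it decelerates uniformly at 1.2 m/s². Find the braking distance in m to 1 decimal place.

Braking distance = v²/(2a) = 5.3000² / (2 × 1.200) = 28.090 / 2.400 = 11.704 m.

Braking distance ≈ 11.7 m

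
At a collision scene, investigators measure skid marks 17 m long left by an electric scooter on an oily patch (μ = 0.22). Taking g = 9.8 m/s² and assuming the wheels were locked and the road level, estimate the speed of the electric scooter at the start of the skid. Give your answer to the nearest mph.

Initial speed ≈ 19 mph

Deceleration a = μg = 0.22 × 9.8 = 2.156 m/s².
v = √(2a·d) = √(2 × 2.156 × 17) = √73.304 = 8.5618 m/s.
= 8.5618 ÷ 0.44704 = 19.152 mph.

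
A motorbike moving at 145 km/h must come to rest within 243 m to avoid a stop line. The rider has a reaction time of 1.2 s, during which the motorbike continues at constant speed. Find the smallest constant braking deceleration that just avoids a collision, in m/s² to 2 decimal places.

145 km/h ÷ 3.6 = 40.2778 m/s.
Distance covered during reaction = 40.2778 × 1.2 = 48.333 m.
Distance available for braking: 243 − 48.333 = 194.667 m.
v² = 2a·d ⇒ a = v²/(2d) = 40.2778² / (2 × 194.667) = 1622.301 / 389.334 = 4.1669 m/s².

Required deceleration ≈ 4.17 m/s²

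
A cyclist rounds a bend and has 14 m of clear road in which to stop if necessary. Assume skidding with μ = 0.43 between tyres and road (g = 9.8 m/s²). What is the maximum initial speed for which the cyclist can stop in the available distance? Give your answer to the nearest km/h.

a = μg = 0.43 × 9.8 = 4.214 m/s².
v²/(2a) = d ⇒ v = √(2 × 4.214 × 14) = √117.99 = 10.8623 m/s.
10.8623 m/s × 3.6 = 39.104 km/h.

Maximum speed ≈ 39 km/h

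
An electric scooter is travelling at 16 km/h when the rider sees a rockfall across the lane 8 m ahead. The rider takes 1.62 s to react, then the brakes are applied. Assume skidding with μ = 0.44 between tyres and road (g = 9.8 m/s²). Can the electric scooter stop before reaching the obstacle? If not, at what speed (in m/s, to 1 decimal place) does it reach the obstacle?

No — it strikes the obstacle at 3.6 m/s

16 km/h ÷ 3.6 = 4.4444 m/s.
a = μg = 0.44 × 9.8 = 4.312 m/s².
Reaction distance = 4.4444 × 1.62 = 7.200 m.
Braking distance needed to stop: v²/(2a) = 19.753 / 8.624 = 2.290 m, so total needed = 7.200 + 2.290 = 9.490 m > 8 m — it cannot stop.
Distance remaining when braking begins: 8 − 7.200 = 0.800 m.
v² = v₀² − 2a·d = 19.753 − 2 × 4.312 × 0.800 = 12.854 m²/s².
v = √12.854 = 3.585 m/s.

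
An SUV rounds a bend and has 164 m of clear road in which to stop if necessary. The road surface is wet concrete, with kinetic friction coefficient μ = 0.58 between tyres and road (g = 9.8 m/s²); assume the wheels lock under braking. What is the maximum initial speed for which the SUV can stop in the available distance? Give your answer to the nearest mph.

Maximum speed ≈ 97 mph

a = μg = 0.58 × 9.8 = 5.684 m/s².
v²/(2a) = d ⇒ v = √(2 × 5.684 × 164) = √1864.35 = 43.1781 m/s.
43.1781 m/s ÷ 0.44704 = 96.587 mph.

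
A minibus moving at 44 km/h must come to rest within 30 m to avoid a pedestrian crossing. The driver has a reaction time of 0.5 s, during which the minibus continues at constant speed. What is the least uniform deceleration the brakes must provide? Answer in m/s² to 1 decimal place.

Required deceleration ≈ 3.1 m/s²

44 km/h ÷ 3.6 = 12.2222 m/s.
Distance covered during reaction = 12.2222 × 0.5 = 6.111 m.
Distance available for braking: 30 − 6.111 = 23.889 m.
v² = 2a·d ⇒ a = v²/(2d) = 12.2222² / (2 × 23.889) = 149.382 / 47.778 = 3.1266 m/s².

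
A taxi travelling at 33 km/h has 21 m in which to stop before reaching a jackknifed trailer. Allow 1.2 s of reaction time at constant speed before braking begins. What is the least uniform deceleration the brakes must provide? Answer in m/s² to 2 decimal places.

33 km/h ÷ 3.6 = 9.1667 m/s.
Distance covered during reaction = 9.1667 × 1.2 = 11.000 m.
Distance available for braking: 21 − 11.000 = 10.000 m.
v² = 2a·d ⇒ a = v²/(2d) = 9.1667² / (2 × 10.000) = 84.028 / 20.000 = 4.2014 m/s².

Required deceleration ≈ 4.20 m/s²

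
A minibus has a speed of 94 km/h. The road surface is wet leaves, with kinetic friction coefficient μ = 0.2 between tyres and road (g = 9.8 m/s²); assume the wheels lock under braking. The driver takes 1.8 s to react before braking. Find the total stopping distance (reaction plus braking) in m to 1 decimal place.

Total stopping distance ≈ 220.9 m

94 km/h ÷ 3.6 = 26.1111 m/s.
a = μg = 0.2 × 9.8 = 1.960 m/s².
Reaction distance = v·t_r = 26.1111 × 1.8 = 47.000 m.
Braking distance = v²/(2a) = 26.1111² / (2 × 1.960) = 681.790 / 3.920 = 173.926 m.
Total = 47.000 + 173.926 = 220.926 m.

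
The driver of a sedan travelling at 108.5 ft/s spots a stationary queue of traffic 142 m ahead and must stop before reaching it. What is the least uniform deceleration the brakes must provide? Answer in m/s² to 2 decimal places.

108.5 ft/s × 0.3048 = 33.0708 m/s.
v² = 2a·d ⇒ a = v²/(2d) = 33.0708² / (2 × 142.000) = 1093.678 / 284.000 = 3.8510 m/s².

Required deceleration ≈ 3.85 m/s²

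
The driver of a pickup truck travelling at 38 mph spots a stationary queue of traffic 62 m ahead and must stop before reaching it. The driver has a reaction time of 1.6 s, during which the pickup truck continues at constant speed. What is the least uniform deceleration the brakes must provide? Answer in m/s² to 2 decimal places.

38 mph × 0.44704 = 16.9875 m/s.
Distance covered during reaction = 16.9875 × 1.6 = 27.180 m.
Distance available for braking: 62 − 27.180 = 34.820 m.
v² = 2a·d ⇒ a = v²/(2d) = 16.9875² / (2 × 34.820) = 288.575 / 69.640 = 4.1438 m/s².

Required deceleration ≈ 4.14 m/s²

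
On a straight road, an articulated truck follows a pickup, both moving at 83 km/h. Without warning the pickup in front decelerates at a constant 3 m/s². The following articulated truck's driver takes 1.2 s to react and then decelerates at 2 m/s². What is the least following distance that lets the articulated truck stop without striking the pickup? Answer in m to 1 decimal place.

Minimum gap ≈ 72.0 m

83 km/h ÷ 3.6 = 23.0556 m/s.
Leader travels v²/(2a_L) = 531.561 / 6.000 = 88.594 m before stopping.
Follower covers v·t_r = 23.0556 × 1.2 = 27.667 m while reacting, then v²/(2a_F) = 531.561 / 4.000 = 132.890 m while braking, for a total of 27.667 + 132.890 = 160.557 m.
Since a_F ≤ a_L and the follower starts braking later, the follower is never slower than the leader, so the closest approach is when both have stopped.
Minimum gap = 160.557 − 88.594 = 71.963 m.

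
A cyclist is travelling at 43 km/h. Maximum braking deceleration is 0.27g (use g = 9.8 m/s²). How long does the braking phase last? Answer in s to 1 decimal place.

Braking time ≈ 4.5 s

43 km/h ÷ 3.6 = 11.9444 m/s.
a = 0.27 × 9.8 = 2.646 m/s².
Braking time = v/a = 11.9444 / 2.646 = 4.514 s.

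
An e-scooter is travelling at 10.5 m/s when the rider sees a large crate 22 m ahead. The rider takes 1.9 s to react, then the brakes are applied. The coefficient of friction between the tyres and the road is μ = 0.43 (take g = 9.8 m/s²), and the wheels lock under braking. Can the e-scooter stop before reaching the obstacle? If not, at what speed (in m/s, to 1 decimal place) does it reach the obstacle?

a = μg = 0.43 × 9.8 = 4.214 m/s².
Reaction distance = 10.5000 × 1.9 = 19.950 m.
Braking distance needed to stop: v²/(2a) = 110.250 / 8.428 = 13.081 m, so total needed = 19.950 + 13.081 = 33.031 m > 22 m — it cannot stop.
Distance remaining when braking begins: 22 − 19.950 = 2.050 m.
v² = v₀² − 2a·d = 110.250 − 2 × 4.214 × 2.050 = 92.973 m²/s².
v = √92.973 = 9.642 m/s.

No — it strikes the obstacle at 9.6 m/s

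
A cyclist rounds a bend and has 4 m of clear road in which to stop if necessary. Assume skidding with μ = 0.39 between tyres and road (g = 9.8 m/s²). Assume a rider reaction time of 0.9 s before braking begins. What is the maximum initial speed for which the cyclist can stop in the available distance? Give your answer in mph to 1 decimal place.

a = μg = 0.39 × 9.8 = 3.822 m/s².
Stopping distance: v·t_r + v²/(2a) = 4 with t_r = 0.9 s and a = 3.822 m/s².
So v² + 6.880 v − 30.58 = 0.
Positive root: v = −a·t_r + √((a·t_r)² + 2a·d) = −3.440 + √(11.834 + 30.58) = 3.0726 m/s.
3.0726 m/s ÷ 0.44704 = 6.873 mph.

Maximum speed ≈ 6.9 mph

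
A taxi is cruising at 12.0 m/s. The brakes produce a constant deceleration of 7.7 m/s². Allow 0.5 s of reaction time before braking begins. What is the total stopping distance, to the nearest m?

Total stopping distance ≈ 15 m

Reaction distance = v·t_r = 12.0000 × 0.5 = 6.000 m.
Braking distance = v²/(2a) = 12.0000² / (2 × 7.700) = 144.000 / 15.400 = 9.351 m.
Total = 6.000 + 9.351 = 15.351 m.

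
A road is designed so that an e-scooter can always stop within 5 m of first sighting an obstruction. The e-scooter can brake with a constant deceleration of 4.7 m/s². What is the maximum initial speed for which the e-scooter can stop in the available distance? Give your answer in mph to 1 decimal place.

Maximum speed ≈ 15.3 mph

v²/(2a) = d ⇒ v = √(2 × 4.700 × 5) = √47.00 = 6.8557 m/s.
6.8557 m/s ÷ 0.44704 = 15.336 mph.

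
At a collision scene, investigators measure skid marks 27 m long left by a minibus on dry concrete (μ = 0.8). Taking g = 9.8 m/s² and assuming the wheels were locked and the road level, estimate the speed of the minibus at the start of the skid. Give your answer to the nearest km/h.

Initial speed ≈ 74 km/h

Deceleration a = μg = 0.8 × 9.8 = 7.840 m/s².
v = √(2a·d) = √(2 × 7.840 × 27) = √423.360 = 20.5757 m/s.
= 20.5757 × 3.6 = 74.073 km/h.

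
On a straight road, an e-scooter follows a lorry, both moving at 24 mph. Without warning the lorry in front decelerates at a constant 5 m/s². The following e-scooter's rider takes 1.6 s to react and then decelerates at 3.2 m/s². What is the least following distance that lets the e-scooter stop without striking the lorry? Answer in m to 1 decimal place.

24 mph × 0.44704 = 10.7290 m/s.
Leader travels v²/(2a_L) = 115.111 / 10.000 = 11.511 m before stopping.
Follower covers v·t_r = 10.7290 × 1.6 = 17.166 m while reacting, then v²/(2a_F) = 115.111 / 6.400 = 17.986 m while braking, for a total of 17.166 + 17.986 = 35.152 m.
Since a_F ≤ a_L and the follower starts braking later, the follower is never slower than the leader, so the closest approach is when both have stopped.
Minimum gap = 35.152 − 11.511 = 23.641 m.

Minimum gap ≈ 23.6 m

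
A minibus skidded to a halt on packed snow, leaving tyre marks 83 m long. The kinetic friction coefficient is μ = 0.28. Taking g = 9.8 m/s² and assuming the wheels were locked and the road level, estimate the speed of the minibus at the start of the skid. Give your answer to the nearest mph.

Initial speed ≈ 48 mph

Deceleration a = μg = 0.28 × 9.8 = 2.744 m/s².
v = √(2a·d) = √(2 × 2.744 × 83) = √455.504 = 21.3425 m/s.
= 21.3425 ÷ 0.44704 = 47.742 mph.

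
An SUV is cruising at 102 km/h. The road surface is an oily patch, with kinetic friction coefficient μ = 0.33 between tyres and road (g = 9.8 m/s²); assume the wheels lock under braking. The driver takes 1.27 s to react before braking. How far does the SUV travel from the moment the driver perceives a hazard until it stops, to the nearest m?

102 km/h ÷ 3.6 = 28.3333 m/s.
a = μg = 0.33 × 9.8 = 3.234 m/s².
Reaction distance = v·t_r = 28.3333 × 1.27 = 35.983 m.
Braking distance = v²/(2a) = 28.3333² / (2 × 3.234) = 802.776 / 6.468 = 124.115 m.
Total = 35.983 + 124.115 = 160.098 m.

Total stopping distance ≈ 160 m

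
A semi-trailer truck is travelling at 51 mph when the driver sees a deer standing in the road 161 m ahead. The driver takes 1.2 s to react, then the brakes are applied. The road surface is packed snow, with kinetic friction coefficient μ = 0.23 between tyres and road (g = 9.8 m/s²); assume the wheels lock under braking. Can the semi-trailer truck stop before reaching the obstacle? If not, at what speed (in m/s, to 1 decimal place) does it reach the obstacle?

51 mph × 0.44704 = 22.7990 m/s.
a = μg = 0.23 × 9.8 = 2.254 m/s².
Reaction distance = 22.7990 × 1.2 = 27.359 m.
Braking distance = v²/(2a) = 519.794 / 4.508 = 115.305 m.
Total stopping distance = 27.359 + 115.305 = 142.664 m, vs 161 m available — it stops with 161 − 142.664 = 18.336 m to spare.

Yes — it stops about 18.3 m short of the obstacle, so it never reaches it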